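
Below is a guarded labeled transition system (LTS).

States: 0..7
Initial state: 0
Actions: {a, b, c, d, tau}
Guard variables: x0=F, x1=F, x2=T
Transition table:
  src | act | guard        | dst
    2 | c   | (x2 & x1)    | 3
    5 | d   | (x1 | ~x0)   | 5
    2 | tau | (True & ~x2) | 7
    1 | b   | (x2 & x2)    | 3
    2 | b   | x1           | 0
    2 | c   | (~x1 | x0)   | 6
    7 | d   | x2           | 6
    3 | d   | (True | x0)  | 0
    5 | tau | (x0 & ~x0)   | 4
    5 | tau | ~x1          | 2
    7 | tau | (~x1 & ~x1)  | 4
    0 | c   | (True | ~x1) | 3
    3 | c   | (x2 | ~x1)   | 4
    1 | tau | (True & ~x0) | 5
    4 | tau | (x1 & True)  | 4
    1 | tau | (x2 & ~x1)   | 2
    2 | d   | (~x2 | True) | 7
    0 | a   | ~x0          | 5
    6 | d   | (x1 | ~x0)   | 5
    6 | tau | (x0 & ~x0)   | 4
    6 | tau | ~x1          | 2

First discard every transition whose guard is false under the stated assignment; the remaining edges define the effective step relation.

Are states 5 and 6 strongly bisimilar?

Compute ~ classes (split until stable):
  round 0: {{0,1,2,3,4,5,6,7}}
  round 1: {{0},{1},{2,3},{4},{5,6,7}}
  round 2: {{0},{1},{2},{3},{4},{5,6},{7}}
stable after 3 split(s): 7 block(s)
[5]={5,6}  [6]={5,6}

Answer: BISIMILAR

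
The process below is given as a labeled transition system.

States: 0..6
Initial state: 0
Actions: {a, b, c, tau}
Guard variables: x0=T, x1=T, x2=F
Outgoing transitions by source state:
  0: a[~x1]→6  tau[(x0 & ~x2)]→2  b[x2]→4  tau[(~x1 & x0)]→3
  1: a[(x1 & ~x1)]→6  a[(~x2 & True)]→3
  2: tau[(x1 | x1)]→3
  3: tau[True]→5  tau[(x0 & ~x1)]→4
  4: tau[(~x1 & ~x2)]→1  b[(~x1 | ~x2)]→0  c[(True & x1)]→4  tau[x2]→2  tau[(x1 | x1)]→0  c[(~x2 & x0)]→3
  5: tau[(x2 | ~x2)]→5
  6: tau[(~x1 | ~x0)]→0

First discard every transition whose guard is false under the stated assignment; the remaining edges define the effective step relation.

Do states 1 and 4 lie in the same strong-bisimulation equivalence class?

Compute ~ classes (split until stable):
  π0 = {{0,1,2,3,4,5,6}}
  π1 = {{0,2,3,5},{1},{4},{6}}
stable after 2 split(s): 4 block(s)
1∈{1}, 4∈{4}

Answer: NOT BISIMILAR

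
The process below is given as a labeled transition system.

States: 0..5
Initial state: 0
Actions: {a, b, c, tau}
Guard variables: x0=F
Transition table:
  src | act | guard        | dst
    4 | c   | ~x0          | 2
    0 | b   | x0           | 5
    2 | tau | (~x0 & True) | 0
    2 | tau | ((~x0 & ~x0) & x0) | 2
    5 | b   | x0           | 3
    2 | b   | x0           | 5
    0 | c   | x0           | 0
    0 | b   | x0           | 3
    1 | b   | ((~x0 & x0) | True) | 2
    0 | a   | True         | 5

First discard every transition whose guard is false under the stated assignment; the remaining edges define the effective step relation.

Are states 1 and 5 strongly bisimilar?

Refine partition for ~:
  π0 = {{0,1,2,3,4,5}}
  π1 = {{0},{1},{2},{3,5},{4}}
Fixed point at round 2; 5 class(es).
[1]={1}  [5]={3,5}

Answer: NOT BISIMILAR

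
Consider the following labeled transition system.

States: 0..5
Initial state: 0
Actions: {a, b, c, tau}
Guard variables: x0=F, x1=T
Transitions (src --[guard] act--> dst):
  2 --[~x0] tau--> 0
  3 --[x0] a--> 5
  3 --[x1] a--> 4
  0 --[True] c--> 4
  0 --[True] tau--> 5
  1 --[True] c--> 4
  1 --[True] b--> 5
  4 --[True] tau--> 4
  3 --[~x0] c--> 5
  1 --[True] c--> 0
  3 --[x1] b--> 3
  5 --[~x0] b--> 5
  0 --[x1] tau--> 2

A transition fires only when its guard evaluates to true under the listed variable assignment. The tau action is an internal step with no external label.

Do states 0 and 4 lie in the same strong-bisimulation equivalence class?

Refine partition for ~:
  π0 = {{0,1,2,3,4,5}}
  π1 = {{0},{1},{2,4},{3},{5}}
  π2 = {{0},{1},{2},{3},{4},{5}}
stable after 3 split(s): 6 block(s)
0∈{0}, 4∈{4}

Answer: NOT BISIMILAR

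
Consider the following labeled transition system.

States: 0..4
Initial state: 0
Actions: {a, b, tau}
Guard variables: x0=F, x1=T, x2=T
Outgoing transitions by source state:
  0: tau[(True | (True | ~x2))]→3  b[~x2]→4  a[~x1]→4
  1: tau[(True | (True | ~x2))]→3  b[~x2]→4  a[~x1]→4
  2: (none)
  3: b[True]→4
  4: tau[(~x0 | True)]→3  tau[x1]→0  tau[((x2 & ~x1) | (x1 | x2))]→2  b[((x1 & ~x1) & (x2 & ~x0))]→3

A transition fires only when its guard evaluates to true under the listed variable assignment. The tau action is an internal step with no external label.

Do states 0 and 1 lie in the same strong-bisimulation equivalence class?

Answer: BISIMILAR

Trace:
Compute ~ classes (split until stable):
  P[0] = {{0,1,2,3,4}}
  P[1] = {{0,1,4},{2},{3}}
  P[2] = {{0,1},{2},{3},{4}}
4 equivalence class(es) (converged in 3)
[0]={0,1}  [1]={0,1}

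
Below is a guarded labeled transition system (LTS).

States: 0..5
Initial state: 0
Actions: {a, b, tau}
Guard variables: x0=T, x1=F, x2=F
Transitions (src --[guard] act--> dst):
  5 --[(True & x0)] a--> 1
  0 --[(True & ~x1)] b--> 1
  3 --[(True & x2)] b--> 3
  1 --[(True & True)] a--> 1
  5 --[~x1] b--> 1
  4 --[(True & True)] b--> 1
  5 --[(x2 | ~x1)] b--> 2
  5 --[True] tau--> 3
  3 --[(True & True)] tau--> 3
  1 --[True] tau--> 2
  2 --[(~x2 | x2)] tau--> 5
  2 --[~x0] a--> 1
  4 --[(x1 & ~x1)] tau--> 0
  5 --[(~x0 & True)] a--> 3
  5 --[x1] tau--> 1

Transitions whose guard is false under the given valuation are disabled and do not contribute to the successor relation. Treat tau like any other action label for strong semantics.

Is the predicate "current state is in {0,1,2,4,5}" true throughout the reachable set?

Safe = {0,1,2,4,5}
Reach set: {0,1,2,3,5}
  0: ok
  1: ok
  2: ok
  3: VIOLATES
  5: ok
reach 3 via b·tau·tau·tau — violates

Answer: INVARIANT VIOLATED at state 3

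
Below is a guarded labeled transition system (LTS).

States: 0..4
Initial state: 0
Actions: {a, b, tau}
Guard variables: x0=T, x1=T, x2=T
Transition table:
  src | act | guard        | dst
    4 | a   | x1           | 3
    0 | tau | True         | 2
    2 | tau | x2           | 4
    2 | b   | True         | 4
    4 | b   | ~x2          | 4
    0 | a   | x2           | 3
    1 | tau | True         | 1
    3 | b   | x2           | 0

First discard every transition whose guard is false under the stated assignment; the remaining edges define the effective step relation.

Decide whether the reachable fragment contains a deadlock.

Answer: DEADLOCK-FREE

Trace:
Reachable = {0,2,3,4}
  0: a→3  tau→2  [2 exit(s)]
  2: b→4  tau→4  [2 exit(s)]
  3: b→0  [1 exit(s)]
  4: a→3  [1 exit(s)]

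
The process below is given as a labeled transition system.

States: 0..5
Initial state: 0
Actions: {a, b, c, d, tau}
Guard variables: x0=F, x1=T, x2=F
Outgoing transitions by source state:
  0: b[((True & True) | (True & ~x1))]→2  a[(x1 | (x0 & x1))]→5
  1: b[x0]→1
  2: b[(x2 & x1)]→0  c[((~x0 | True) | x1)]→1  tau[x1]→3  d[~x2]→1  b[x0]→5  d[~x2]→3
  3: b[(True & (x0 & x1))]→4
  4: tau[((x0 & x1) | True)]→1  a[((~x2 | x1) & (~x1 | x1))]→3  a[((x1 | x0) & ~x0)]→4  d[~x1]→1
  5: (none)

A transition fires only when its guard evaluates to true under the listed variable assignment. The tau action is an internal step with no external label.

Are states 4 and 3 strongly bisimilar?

Bisimulation quotient by refinement:
  round 0: {{0,1,2,3,4,5}}
  round 1: {{0},{1,3,5},{2},{4}}
Fixed point at round 2; 4 class(es).
class of 4: {4}; class of 3: {1,3,5}

Answer: NOT BISIMILAR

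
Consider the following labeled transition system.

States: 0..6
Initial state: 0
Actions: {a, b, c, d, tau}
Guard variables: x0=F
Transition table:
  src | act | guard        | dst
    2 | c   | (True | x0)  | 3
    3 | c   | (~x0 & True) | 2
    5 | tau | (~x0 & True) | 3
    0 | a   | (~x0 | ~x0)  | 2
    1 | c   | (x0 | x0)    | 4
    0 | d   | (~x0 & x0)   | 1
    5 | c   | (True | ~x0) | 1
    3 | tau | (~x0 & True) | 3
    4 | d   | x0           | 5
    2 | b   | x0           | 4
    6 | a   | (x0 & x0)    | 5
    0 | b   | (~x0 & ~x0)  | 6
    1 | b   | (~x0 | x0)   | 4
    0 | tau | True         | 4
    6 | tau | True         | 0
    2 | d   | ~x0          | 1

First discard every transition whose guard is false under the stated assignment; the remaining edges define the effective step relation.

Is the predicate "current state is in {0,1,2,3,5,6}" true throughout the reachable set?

Inv-set: {0,1,2,3,5,6}
Reach set: {0,1,2,3,4,6}
  0: ✓
  1: ✓
  2: ✓
  3: ✓
  4: VIOLATES
  6: ✓
witness against invariant: tau → 4

Answer: INVARIANT VIOLATED at state 4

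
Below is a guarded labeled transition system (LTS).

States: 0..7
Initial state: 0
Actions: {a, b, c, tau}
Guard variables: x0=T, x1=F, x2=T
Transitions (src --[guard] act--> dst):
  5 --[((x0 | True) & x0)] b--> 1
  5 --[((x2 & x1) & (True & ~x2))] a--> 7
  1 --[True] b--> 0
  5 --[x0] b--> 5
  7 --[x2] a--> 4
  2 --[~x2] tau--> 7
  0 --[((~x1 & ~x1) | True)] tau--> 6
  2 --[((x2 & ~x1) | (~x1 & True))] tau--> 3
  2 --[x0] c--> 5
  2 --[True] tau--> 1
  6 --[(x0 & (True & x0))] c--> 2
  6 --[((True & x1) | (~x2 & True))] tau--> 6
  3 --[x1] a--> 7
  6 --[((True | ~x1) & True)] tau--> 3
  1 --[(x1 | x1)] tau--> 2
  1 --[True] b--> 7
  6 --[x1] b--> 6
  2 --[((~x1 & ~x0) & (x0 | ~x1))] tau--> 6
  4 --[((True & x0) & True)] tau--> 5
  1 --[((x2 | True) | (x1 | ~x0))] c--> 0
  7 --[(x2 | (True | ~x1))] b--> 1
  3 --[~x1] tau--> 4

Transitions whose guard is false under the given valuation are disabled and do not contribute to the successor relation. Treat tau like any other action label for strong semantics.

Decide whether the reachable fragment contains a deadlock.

Answer: DEADLOCK-FREE

Trace:
R = {0,1,2,3,4,5,6,7}
  0: tau→6  [1 out]
  1: b→0  b→7  c→0  [3 out]
  2: c→5  tau→1  tau→3  [3 out]
  3: tau→4  [1 out]
  4: tau→5  [1 out]
  5: b→1  b→5  [2 out]
  6: c→2  tau→3  [2 out]
  7: a→4  b→1  [2 out]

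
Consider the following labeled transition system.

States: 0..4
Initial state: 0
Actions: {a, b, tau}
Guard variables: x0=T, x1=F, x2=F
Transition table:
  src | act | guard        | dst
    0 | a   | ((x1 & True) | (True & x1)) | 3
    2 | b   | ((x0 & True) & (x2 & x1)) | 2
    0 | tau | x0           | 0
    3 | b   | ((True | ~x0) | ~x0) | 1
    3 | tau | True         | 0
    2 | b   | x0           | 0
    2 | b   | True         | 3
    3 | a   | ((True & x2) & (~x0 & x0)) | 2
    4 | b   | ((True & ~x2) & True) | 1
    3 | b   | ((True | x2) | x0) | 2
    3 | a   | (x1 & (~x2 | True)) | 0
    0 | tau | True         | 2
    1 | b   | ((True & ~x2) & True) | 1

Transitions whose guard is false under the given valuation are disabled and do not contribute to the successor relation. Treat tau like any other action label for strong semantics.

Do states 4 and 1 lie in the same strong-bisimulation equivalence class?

Answer: BISIMILAR

Trace:
Bisimulation quotient by refinement:
  π0 = {{0,1,2,3,4}}
  π1 = {{0},{1,2,4},{3}}
  π2 = {{0},{1,4},{2},{3}}
4 equivalence class(es) (converged in 3)
class of 4: {1,4}; class of 1: {1,4}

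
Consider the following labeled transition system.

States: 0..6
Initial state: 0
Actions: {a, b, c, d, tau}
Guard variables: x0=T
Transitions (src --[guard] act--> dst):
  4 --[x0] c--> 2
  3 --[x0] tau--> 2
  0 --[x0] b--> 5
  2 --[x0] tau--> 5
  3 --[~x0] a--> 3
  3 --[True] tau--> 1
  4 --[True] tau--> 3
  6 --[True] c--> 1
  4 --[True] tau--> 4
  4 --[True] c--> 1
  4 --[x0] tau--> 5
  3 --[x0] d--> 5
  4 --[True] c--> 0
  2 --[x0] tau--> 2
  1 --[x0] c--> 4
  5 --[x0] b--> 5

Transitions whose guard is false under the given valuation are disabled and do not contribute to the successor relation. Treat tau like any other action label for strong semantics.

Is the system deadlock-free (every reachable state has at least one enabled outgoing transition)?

Answer: DEADLOCK-FREE

Working:
Reachable = {0,5}
  0: b→5  [1 out]
  5: b→5  [1 out]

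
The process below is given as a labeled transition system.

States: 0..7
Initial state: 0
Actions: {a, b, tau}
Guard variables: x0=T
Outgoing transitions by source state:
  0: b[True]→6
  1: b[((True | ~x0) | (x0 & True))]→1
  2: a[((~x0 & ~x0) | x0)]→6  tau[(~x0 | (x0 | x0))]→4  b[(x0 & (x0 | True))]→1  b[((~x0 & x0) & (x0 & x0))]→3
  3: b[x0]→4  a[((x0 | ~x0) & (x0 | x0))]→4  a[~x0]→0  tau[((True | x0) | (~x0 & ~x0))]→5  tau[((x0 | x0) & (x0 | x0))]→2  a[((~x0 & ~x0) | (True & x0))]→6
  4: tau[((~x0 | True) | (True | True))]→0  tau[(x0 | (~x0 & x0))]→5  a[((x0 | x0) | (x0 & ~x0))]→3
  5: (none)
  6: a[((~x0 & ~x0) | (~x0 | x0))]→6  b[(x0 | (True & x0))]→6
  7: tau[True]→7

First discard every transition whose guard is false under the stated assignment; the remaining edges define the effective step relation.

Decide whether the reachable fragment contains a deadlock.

Answer: DEADLOCK-FREE

Working:
R = {0,6}
  0: b→6  [deg 1]
  6: a→6  b→6  [deg 2]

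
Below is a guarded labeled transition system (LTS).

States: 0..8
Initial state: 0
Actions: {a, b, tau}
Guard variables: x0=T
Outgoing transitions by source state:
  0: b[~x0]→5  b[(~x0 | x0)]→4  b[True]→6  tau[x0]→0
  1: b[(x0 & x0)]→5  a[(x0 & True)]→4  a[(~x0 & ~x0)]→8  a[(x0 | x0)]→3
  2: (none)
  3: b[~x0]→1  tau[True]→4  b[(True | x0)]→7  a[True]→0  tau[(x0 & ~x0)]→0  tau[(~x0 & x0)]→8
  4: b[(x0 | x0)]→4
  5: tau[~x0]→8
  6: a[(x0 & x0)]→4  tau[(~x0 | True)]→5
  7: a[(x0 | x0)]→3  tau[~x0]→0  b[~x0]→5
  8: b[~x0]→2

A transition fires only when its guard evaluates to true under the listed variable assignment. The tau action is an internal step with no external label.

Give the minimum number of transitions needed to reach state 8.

Answer: UNREACHABLE

Analysis:
BFS to 8:
  depth 0: {0}
  depth 1: {4,6}
  depth 2: {5}
8 never appears.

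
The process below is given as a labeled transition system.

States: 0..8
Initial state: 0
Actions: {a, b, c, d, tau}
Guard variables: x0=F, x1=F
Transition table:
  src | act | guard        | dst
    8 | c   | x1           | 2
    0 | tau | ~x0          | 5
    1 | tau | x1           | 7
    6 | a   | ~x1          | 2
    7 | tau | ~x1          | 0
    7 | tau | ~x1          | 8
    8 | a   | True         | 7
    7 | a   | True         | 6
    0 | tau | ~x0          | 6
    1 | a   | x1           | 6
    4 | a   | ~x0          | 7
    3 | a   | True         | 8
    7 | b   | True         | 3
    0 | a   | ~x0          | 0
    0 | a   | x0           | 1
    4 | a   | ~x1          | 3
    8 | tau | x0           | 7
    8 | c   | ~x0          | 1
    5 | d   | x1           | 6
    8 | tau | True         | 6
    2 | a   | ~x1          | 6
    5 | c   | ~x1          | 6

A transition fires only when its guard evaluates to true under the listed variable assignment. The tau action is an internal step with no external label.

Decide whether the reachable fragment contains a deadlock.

R = {0,2,5,6}
  0: a→0  tau→5  tau→6  [3 exit(s)]
  2: a→6  [1 exit(s)]
  5: c→6  [1 exit(s)]
  6: a→2  [1 exit(s)]

Answer: DEADLOCK-FREE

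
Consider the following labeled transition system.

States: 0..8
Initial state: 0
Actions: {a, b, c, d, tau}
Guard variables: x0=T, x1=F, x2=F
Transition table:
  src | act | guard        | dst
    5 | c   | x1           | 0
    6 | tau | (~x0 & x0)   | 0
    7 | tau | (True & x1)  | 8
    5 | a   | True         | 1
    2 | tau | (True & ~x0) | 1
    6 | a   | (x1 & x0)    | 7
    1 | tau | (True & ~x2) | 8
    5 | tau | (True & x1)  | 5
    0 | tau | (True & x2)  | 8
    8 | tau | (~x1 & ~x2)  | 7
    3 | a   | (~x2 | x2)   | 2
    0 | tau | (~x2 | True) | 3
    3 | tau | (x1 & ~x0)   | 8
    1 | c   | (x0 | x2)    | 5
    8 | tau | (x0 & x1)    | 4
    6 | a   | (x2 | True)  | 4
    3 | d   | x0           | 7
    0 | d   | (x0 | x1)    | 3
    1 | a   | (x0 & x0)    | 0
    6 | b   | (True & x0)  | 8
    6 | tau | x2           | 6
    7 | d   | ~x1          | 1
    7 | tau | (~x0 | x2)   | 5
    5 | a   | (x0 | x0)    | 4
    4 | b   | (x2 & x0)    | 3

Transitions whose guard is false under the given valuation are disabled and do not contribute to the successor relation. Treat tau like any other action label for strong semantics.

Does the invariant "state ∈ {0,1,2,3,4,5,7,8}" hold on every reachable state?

Answer: INVARIANT HOLDS

Analysis:
Safe = {0,1,2,3,4,5,7,8}
R = {0,1,2,3,4,5,7,8}
  0: safe
  1: safe
  2: safe
  3: safe
  4: safe
  5: safe
  7: safe
  8: safe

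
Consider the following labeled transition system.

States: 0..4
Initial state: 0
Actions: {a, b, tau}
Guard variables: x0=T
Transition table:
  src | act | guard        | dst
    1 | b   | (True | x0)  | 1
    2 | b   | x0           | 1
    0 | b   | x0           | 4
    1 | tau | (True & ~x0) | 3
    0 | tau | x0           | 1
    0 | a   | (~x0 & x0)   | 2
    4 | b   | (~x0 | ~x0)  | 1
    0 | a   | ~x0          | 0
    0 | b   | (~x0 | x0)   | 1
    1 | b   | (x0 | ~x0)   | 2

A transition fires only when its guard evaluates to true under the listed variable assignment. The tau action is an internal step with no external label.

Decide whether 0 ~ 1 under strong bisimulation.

Bisimulation quotient by refinement:
  round 0: {{0,1,2,3,4}}
  round 1: {{0},{1,2},{3,4}}
3 equivalence class(es) (converged in 2)
0∈{0}, 1∈{1,2}

Answer: NOT BISIMILAR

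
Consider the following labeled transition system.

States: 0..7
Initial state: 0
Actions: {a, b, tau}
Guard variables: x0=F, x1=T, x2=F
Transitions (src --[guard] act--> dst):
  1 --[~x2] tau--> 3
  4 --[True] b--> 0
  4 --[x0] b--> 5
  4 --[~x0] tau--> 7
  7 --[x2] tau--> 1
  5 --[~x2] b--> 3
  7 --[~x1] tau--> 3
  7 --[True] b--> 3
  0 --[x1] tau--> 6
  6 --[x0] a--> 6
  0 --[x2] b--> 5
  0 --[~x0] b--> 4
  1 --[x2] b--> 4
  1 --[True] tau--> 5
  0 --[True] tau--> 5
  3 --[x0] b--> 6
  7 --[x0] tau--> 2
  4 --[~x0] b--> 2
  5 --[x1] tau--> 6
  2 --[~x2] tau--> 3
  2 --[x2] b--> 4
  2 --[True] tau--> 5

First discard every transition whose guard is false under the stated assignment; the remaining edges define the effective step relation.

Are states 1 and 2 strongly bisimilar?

Answer: BISIMILAR

Working:
Bisimulation quotient by refinement:
  P[0] = {{0,1,2,3,4,5,6,7}}
  P[1] = {{0,4,5},{1,2},{3,6},{7}}
  P[2] = {{0},{1,2},{3,6},{4},{5},{7}}
stable after 3 split(s): 6 block(s)
class of 1: {1,2}; class of 2: {1,2}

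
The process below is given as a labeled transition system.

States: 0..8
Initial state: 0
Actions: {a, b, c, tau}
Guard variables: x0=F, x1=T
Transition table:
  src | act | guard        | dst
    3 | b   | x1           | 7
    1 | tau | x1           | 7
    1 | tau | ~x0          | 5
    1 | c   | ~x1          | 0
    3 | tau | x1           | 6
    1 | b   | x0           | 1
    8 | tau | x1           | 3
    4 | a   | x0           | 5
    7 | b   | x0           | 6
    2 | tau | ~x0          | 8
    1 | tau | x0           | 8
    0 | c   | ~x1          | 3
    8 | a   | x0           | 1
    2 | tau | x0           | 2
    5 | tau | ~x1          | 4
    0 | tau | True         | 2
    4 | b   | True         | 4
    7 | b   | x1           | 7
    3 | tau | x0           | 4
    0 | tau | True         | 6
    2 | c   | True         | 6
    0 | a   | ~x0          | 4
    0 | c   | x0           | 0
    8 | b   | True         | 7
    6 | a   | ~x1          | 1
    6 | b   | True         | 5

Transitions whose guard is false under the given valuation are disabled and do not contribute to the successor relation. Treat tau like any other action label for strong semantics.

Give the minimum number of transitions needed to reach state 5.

Layered search for 5:
  L0 = {0}
  L1 = {2,4,6}
  L2 = {5,8}
5 enters at depth 2; path tau·b

Answer: 2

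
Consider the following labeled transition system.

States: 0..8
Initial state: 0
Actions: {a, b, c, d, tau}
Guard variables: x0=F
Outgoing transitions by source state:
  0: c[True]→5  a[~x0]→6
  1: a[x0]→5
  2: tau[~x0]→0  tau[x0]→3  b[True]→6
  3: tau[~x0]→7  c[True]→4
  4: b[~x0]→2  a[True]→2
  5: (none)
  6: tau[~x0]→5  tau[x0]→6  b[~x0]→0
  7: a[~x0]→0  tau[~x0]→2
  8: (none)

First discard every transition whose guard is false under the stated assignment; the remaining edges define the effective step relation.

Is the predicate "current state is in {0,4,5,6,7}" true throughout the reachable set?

Inv-set: {0,4,5,6,7}
Reachable = {0,5,6}
  0: ok
  5: ok
  6: ok

Answer: INVARIANT HOLDS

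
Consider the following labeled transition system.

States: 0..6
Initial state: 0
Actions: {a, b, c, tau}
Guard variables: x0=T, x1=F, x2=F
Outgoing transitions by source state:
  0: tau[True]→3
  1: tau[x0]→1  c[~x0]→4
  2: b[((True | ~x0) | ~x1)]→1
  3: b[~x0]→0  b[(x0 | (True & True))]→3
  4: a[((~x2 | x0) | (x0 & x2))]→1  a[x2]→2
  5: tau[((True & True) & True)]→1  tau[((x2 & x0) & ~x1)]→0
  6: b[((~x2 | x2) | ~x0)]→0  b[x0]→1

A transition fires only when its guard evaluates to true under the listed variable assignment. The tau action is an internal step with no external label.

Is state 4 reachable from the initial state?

Answer: UNREACHABLE

Analysis:
Guard filter leaves 8 enabled edge(s).
L0 = {0}
L1 = {3}  now seen {0,3}
Reach set: {0,3}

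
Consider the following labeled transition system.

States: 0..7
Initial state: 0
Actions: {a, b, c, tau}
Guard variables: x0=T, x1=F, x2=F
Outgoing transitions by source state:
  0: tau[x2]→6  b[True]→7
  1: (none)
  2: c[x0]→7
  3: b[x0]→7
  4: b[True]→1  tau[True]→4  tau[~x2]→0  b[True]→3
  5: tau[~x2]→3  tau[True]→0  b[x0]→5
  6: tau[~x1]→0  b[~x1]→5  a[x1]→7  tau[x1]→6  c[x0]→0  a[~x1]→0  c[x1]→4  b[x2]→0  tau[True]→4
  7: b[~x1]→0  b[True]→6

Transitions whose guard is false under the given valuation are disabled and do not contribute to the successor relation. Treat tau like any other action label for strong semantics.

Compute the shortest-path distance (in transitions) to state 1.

BFS to 1:
  depth 0: {0}
  depth 1: {7}
  depth 2: {6}
  depth 3: {4,5}
  depth 4: {1,3}
depth(1)=4, e.g. b·b·tau·b

Answer: 4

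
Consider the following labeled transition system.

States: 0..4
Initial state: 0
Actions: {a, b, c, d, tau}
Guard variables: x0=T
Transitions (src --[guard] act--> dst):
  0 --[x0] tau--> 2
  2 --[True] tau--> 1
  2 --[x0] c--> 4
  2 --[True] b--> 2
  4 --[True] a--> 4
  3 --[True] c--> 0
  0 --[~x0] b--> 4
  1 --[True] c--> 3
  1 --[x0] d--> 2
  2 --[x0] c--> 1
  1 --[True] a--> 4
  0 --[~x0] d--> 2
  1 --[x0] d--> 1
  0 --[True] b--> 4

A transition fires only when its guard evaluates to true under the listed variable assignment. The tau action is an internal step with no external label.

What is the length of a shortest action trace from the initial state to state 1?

Answer: 2

Trace:
Layered search for 1:
  L0 = {0}
  L1 = {2,4}
  L2 = {1}
1 enters at depth 2; path tau·c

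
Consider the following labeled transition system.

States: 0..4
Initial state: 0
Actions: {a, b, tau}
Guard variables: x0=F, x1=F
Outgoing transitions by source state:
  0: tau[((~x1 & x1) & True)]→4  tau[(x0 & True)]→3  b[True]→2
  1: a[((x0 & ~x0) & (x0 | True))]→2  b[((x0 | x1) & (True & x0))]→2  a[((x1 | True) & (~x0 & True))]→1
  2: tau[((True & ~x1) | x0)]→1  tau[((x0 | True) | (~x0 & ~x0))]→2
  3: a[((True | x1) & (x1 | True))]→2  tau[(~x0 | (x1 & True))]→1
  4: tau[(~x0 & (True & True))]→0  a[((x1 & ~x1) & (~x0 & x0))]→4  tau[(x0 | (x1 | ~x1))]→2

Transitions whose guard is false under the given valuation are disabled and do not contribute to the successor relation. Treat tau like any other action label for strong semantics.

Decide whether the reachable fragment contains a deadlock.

Answer: DEADLOCK-FREE

Working:
Reachable = {0,1,2}
  0: b→2  [1 exit(s)]
  1: a→1  [1 exit(s)]
  2: tau→1  tau→2  [2 exit(s)]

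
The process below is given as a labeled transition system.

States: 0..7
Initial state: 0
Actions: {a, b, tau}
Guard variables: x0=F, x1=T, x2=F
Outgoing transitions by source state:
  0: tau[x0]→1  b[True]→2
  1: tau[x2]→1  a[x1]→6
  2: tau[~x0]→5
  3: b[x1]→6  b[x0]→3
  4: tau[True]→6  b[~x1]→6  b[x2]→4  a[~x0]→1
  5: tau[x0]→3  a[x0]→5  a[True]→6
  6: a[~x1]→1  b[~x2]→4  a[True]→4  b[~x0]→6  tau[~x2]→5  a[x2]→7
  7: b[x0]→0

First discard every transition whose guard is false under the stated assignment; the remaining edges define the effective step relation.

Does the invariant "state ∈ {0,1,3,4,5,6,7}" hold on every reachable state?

Answer: INVARIANT VIOLATED at state 2

Trace:
Safe = {0,1,3,4,5,6,7}
Reachable = {0,1,2,4,5,6}
  0: ✓
  1: ✓
  2: VIOLATES
  4: ✓
  5: ✓
  6: ✓
counterexample path to 2: b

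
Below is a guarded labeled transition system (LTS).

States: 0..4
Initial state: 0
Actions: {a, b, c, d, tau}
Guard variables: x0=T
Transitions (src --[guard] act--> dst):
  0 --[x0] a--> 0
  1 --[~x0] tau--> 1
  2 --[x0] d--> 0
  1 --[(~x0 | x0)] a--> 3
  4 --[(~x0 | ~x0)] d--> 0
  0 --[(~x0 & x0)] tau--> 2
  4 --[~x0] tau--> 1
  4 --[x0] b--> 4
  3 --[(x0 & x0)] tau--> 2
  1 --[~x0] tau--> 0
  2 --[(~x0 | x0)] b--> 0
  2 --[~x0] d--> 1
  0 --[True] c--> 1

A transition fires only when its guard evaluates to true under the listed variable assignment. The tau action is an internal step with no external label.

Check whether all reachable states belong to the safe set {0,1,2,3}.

Inv-set: {0,1,2,3}
Reachable = {0,1,2,3}
  0: safe
  1: safe
  2: safe
  3: safe

Answer: INVARIANT HOLDS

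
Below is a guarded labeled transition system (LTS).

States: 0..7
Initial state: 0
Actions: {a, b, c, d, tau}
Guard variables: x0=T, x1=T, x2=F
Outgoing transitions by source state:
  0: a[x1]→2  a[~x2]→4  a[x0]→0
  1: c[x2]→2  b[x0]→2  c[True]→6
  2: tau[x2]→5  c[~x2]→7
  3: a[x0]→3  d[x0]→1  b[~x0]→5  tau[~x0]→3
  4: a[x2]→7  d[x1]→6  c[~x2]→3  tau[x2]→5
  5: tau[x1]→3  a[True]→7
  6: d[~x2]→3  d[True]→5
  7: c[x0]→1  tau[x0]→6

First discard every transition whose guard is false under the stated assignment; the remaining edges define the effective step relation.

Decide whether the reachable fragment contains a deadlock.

Answer: DEADLOCK-FREE

Trace:
Reachable = {0,1,2,3,4,5,6,7}
  0: a→0  a→2  a→4  [3 exit(s)]
  1: b→2  c→6  [2 exit(s)]
  2: c→7  [1 exit(s)]
  3: a→3  d→1  [2 exit(s)]
  4: c→3  d→6  [2 exit(s)]
  5: a→7  tau→3  [2 exit(s)]
  6: d→3  d→5  [2 exit(s)]
  7: c→1  tau→6  [2 exit(s)]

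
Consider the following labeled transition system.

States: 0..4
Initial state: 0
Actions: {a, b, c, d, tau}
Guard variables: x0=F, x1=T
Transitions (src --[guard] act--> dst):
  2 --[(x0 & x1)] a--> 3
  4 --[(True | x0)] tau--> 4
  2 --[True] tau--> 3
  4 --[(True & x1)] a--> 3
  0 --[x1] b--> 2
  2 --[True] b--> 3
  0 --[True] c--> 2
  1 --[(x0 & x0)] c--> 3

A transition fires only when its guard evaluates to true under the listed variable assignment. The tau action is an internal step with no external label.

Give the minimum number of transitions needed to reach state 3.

Answer: 2

Working:
Breadth-first toward 3:
  depth 0: {0}
  depth 1: {2}
  depth 2: {3}
first hit 3 at d=2 via b·b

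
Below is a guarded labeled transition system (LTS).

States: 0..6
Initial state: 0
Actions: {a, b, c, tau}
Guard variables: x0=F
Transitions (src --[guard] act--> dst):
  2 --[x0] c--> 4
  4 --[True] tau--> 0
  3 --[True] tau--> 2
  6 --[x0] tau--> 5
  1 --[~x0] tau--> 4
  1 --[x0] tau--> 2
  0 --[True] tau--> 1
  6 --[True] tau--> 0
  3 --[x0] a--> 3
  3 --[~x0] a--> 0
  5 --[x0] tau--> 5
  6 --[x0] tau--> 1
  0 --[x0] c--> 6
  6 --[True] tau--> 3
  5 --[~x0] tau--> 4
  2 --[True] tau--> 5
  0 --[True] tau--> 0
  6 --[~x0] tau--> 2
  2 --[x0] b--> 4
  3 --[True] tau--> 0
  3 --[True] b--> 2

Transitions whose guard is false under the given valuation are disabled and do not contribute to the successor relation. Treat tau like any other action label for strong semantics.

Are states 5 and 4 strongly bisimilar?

Answer: BISIMILAR

Trace:
Refine partition for ~:
  round 0: {{0,1,2,3,4,5,6}}
  round 1: {{0,1,2,4,5,6},{3}}
  round 2: {{0,1,2,4,5},{3},{6}}
Fixed point at round 3; 3 class(es).
[5]={0,1,2,4,5}  [4]={0,1,2,4,5}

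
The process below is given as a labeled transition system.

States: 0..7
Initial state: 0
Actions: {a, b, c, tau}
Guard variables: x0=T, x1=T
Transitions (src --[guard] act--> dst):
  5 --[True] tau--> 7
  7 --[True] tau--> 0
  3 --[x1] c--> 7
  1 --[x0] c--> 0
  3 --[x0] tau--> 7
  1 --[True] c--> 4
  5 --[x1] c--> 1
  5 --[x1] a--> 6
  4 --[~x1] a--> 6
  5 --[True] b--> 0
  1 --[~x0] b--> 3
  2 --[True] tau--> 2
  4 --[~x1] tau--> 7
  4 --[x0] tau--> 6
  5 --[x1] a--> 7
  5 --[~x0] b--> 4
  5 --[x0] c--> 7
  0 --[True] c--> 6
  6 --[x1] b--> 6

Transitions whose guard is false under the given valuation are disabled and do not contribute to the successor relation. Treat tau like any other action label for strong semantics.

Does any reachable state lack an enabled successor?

Answer: DEADLOCK-FREE

Working:
R = {0,6}
  0: c→6  [1 exit(s)]
  6: b→6  [1 exit(s)]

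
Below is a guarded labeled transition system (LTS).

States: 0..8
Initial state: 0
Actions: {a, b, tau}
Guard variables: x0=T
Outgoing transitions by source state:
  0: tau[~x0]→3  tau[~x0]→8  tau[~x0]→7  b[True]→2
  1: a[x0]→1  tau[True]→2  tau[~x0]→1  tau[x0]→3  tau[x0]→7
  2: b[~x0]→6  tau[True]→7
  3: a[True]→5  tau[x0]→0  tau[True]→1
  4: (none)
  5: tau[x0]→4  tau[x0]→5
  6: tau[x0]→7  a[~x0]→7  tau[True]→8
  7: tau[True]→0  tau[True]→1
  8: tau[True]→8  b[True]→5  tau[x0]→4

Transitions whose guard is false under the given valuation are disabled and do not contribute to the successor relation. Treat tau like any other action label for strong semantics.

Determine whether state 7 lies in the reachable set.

Answer: REACHABLE

Trace:
18 transition(s) survive guard evaluation.
Layer 0: {0}
Layer 1: {2}  total {0,2}
Layer 2: {7}  total {0,2,7}
Layer 3: {1}  total {0,1,2,7}
Layer 4: {3}  total {0,1,2,3,7}
Layer 5: {5}  total {0,1,2,3,5,7}
Layer 6: {4}  total {0,1,2,3,4,5,7}
Reachable = {0,1,2,3,4,5,7}
Path to 7: b·tau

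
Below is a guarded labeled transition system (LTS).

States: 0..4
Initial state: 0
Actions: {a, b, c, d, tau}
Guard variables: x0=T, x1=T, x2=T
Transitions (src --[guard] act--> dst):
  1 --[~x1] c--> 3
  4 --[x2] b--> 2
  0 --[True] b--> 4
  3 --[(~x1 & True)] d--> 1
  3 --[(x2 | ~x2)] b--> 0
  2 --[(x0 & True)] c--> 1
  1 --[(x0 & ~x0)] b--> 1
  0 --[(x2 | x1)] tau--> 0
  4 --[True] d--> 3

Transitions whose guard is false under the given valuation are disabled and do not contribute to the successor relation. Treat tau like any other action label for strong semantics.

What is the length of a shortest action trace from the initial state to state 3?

Answer: 2

Analysis:
Breadth-first toward 3:
  depth 0: {0}
  depth 1: {4}
  depth 2: {2,3}
depth(3)=2, e.g. b·d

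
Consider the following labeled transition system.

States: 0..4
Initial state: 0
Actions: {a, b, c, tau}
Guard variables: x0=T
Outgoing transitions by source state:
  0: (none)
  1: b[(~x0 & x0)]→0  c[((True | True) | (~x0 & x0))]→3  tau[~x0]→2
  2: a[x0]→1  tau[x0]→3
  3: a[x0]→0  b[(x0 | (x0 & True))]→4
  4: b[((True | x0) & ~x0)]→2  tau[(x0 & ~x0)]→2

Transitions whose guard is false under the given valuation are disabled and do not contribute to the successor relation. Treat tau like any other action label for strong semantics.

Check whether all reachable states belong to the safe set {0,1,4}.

Inv-set: {0,1,4}
Reachable = {0}
  0: ✓

Answer: INVARIANT HOLDS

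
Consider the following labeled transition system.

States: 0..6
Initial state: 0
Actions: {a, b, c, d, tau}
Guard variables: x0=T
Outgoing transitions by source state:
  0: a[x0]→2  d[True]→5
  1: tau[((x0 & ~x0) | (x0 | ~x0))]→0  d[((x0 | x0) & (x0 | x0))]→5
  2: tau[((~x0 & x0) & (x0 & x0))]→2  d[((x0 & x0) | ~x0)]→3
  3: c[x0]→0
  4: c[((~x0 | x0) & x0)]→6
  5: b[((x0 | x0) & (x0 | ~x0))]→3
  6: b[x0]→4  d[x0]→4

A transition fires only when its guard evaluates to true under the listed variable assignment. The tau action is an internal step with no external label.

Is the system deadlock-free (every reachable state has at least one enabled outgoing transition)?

Reachable = {0,2,3,5}
  0: a→2  d→5  [2 out]
  2: d→3  [1 out]
  3: c→0  [1 out]
  5: b→3  [1 out]

Answer: DEADLOCK-FREE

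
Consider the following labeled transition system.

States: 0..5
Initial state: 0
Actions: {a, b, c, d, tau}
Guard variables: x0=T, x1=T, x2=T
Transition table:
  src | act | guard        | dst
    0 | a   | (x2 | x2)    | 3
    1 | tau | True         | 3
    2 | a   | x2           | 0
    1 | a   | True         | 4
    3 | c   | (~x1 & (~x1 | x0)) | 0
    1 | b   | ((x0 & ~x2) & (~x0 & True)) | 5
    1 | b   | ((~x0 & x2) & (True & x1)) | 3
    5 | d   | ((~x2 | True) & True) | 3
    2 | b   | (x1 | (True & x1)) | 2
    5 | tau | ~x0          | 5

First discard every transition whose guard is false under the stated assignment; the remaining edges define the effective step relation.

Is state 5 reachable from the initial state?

Answer: UNREACHABLE

Trace:
6 transition(s) survive guard evaluation.
depth 0: {0}
depth 1: {3}  cumulative {0,3}
Reach set: {0,3}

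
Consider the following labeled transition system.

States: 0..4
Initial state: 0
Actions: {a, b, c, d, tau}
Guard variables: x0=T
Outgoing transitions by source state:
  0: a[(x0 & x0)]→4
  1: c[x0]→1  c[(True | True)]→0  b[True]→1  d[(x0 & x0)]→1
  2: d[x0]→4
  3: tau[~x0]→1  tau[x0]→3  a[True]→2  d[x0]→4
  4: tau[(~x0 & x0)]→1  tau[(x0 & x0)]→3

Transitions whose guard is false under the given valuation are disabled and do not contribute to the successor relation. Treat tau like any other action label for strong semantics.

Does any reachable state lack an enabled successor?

Answer: DEADLOCK-FREE

Analysis:
Reachable = {0,2,3,4}
  0: a→4  [1 exit(s)]
  2: d→4  [1 exit(s)]
  3: a→2  d→4  tau→3  [3 exit(s)]
  4: tau→3  [1 exit(s)]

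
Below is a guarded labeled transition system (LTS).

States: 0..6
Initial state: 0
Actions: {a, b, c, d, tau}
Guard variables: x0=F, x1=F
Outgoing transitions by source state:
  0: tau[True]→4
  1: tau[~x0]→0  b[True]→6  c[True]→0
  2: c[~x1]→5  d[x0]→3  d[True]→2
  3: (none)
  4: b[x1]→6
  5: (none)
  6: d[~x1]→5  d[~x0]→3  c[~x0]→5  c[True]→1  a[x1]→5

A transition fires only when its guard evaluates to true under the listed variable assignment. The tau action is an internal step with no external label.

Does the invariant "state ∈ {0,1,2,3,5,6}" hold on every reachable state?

Safe = {0,1,2,3,5,6}
R = {0,4}
  0: ok
  4: VIOLATES
counterexample path to 4: tau

Answer: INVARIANT VIOLATED at state 4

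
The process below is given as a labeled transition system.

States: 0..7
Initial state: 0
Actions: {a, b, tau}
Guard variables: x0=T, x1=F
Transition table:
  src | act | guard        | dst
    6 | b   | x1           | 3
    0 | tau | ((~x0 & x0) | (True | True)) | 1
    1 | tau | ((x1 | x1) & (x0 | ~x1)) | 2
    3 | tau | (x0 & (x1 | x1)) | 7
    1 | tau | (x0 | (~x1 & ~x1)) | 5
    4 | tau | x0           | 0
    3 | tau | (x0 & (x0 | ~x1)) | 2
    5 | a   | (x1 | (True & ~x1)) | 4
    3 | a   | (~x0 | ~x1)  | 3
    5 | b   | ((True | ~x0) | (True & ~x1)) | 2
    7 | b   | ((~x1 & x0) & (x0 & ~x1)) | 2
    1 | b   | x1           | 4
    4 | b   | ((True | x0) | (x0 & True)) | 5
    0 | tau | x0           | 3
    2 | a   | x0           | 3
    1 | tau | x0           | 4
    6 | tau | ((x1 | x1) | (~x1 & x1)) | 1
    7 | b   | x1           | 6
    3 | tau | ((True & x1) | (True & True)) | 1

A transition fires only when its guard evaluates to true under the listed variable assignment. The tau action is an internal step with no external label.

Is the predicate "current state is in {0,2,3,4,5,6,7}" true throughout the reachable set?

Safe = {0,2,3,4,5,6,7}
R = {0,1,2,3,4,5}
  0: ok
  1: outside
  2: ok
  3: ok
  4: ok
  5: ok
counterexample path to 1: tau

Answer: INVARIANT VIOLATED at state 1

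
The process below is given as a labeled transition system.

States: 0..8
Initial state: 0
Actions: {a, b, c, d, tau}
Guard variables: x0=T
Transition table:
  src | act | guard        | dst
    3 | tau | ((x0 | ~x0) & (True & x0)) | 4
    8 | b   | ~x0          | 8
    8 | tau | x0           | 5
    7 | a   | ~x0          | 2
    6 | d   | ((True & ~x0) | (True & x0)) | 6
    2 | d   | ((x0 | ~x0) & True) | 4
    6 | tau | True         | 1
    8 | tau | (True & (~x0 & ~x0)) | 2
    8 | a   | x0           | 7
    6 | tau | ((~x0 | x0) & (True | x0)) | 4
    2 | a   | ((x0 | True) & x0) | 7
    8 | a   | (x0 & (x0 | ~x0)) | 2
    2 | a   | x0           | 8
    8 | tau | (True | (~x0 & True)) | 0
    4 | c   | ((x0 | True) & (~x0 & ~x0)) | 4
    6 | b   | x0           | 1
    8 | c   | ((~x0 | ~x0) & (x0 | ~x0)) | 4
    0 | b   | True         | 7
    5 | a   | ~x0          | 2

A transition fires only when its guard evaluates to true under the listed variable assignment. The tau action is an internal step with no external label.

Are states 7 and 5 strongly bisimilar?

Answer: BISIMILAR

Working:
Bisimulation quotient by refinement:
  round 0: {{0,1,2,3,4,5,6,7,8}}
  round 1: {{0},{1,4,5,7},{2},{3},{6},{8}}
stable after 2 split(s): 6 block(s)
7∈{1,4,5,7}, 5∈{1,4,5,7}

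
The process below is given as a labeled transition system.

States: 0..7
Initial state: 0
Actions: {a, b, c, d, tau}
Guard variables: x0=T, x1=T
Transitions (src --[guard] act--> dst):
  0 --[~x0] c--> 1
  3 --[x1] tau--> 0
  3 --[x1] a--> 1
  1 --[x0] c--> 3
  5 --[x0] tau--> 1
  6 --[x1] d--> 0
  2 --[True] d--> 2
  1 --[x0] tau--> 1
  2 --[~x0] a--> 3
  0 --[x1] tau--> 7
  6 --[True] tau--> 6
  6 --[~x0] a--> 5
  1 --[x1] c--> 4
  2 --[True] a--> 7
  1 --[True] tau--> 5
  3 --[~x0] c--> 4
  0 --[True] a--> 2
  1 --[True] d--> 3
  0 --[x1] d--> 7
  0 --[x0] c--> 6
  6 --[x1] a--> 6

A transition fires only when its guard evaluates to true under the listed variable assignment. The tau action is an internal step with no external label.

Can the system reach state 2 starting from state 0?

Answer: REACHABLE

Trace:
Guard filter leaves 17 enabled edge(s).
depth 0: {0}
depth 1: {2,6,7}  total {0,2,6,7}
Reach set: {0,2,6,7}
Path to 2: a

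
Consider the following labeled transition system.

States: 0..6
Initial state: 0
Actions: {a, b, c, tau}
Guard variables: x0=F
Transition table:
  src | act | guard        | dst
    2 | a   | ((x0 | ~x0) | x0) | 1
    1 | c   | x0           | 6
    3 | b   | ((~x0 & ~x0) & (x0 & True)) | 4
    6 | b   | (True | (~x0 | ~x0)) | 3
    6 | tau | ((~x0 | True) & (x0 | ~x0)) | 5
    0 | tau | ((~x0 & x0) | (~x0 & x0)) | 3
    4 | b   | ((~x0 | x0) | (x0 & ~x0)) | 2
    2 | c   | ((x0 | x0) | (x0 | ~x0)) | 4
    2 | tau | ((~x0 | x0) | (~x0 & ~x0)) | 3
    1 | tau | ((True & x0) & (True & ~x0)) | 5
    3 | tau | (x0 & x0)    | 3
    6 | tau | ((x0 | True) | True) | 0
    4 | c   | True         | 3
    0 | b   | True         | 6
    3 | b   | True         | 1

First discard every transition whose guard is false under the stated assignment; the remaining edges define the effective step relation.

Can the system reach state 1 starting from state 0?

Guard filter leaves 10 enabled edge(s).
Layer 0: {0}
Layer 1: {6}  total {0,6}
Layer 2: {3,5}  total {0,3,5,6}
Layer 3: {1}  total {0,1,3,5,6}
R = {0,1,3,5,6}
trace reaching 1: b·b·b

Answer: REACHABLE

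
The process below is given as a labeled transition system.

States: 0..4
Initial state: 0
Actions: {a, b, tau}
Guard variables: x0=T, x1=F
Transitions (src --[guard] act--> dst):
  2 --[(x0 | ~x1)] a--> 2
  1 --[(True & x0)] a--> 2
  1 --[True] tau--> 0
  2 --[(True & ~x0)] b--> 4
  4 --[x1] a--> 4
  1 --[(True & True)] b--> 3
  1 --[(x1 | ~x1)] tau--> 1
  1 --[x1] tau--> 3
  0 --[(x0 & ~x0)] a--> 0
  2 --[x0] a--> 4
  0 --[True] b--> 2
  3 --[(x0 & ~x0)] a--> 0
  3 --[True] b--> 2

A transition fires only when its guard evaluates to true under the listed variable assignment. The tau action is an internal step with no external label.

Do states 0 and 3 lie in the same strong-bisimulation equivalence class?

Compute ~ classes (split until stable):
  round 0: {{0,1,2,3,4}}
  round 1: {{0,3},{1},{2},{4}}
Fixed point at round 2; 4 class(es).
[0]={0,3}  [3]={0,3}

Answer: BISIMILAR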